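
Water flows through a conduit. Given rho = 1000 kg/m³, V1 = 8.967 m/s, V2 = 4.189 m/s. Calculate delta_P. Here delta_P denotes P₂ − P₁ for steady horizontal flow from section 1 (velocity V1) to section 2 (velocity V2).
Formula: \Delta P = \frac{1}{2} \rho (V_1^2 - V_2^2)
delta_P = 0.5·1000·(8.967² − 4.189²)/1000 = 31.43 kPa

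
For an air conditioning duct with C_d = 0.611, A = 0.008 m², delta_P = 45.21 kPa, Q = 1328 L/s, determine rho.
Formula: Q = C_d A \sqrt{\frac{2 \Delta P}{\rho}}
Substituting knowns: 1328 = 0.611·0.008·√(2·(45.21·1000)/rho)·1000
Solving for rho: rho = 2·(45.21·1000)/((1328/1000)/(0.611·0.008))² = 1.225 kg/m³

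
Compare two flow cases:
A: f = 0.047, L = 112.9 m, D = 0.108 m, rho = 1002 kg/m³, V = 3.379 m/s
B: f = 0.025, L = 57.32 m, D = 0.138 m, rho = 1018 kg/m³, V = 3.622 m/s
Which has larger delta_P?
delta_P(A) = 281 kPa, delta_P(B) = 69.34 kPa. Answer: A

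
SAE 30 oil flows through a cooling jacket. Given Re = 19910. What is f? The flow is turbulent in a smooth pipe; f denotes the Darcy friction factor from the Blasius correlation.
Formula: f = \frac{0.316}{Re^{0.25}}
f = 0.316/19910^0.25 = 0.0266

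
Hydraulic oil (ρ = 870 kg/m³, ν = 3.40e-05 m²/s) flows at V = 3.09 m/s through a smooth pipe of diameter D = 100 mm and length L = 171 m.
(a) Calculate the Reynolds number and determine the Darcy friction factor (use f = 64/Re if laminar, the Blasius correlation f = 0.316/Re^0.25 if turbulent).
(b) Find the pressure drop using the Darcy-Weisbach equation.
(a) Re = V·D/ν = 3.09·0.1/3.40e-05 = 9088.2 → turbulent (Re > 4000); f = 0.316/Re^0.25 = 0.316/9088.2^0.25 = 0.032364
(b) Darcy-Weisbach: ΔP = f·(L/D)·½ρV²/1000 = 0.032364·(171/0.100)·½·870·3.09²/1000 = 229.9 kPa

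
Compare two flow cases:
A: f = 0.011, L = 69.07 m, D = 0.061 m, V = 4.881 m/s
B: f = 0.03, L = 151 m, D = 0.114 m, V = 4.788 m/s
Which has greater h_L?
h_L(A) = 15.12 m, h_L(B) = 46.43 m. Answer: B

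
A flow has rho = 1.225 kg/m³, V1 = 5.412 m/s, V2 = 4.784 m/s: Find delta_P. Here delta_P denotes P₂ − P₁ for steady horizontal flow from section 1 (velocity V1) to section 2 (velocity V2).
Formula: \Delta P = \frac{1}{2} \rho (V_1^2 - V_2^2)
delta_P = 0.5·1.225·(5.412² − 4.784²)/1000 = 0.003922 kPa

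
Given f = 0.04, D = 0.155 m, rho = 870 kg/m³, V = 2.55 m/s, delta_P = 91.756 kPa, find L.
Formula: \Delta P = f \frac{L}{D} \frac{\rho V^2}{2}
Substituting knowns: 91.756 = 0.04·(L/0.155)·0.5·870·2.55²/1000
Solving for L: L = (91.756·1000)·0.155/(0.04·0.5·870·2.55²) = 125.7 m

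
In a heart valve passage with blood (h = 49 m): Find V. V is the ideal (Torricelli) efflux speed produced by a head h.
Formula: V = \sqrt{2 g h}
V = √(2·9.81·49) = 31.01 m/s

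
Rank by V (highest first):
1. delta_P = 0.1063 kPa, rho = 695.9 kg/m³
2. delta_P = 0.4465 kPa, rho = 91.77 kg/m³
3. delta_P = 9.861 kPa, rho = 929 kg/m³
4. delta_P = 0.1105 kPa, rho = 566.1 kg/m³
Case 1: V = 0.5527 m/s
Case 2: V = 3.119 m/s
Case 3: V = 4.608 m/s
Case 4: V = 0.6248 m/s
Ranking (highest first): 3, 2, 4, 1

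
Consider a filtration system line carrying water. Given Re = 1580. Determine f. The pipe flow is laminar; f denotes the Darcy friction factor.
Formula: f = \frac{64}{Re}
f = 64/1580 = 0.04051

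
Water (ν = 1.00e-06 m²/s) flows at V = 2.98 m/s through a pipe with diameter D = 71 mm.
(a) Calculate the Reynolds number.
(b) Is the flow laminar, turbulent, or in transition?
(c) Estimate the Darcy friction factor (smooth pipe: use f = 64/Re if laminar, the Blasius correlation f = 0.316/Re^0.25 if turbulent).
(a) Re = V·D/ν = 2.98·0.071/1.00e-06 = 211580
(b) Flow regime: turbulent (Re > 4000)
(c) Friction factor: f = 0.316/Re^0.25 = 0.316/211580^0.25 = 0.01473 (Blasius is strictly valid for Re ≲ 1e5; used here as the smooth-pipe estimate the problem specifies)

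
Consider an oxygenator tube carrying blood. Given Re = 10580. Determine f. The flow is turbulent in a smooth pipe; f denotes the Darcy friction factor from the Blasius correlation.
Formula: f = \frac{0.316}{Re^{0.25}}
f = 0.316/10580^0.25 = 0.03116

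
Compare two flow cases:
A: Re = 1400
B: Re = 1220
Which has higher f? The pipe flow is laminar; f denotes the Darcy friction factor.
f(A) = 0.04571, f(B) = 0.05246. Answer: B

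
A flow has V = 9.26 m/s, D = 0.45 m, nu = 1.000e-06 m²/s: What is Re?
Formula: Re = \frac{V D}{\nu}
Re = 9.26·0.45/1.000e-06 = 4.167e+06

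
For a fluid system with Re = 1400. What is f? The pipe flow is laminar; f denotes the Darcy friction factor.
Formula: f = \frac{64}{Re}
f = 64/1400 = 0.04571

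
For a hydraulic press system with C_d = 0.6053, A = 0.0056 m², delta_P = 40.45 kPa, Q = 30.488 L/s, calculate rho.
Formula: Q = C_d A \sqrt{\frac{2 \Delta P}{\rho}}
Substituting knowns: 30.488 = 0.6053·0.0056·√(2·(40.45·1000)/rho)·1000
Solving for rho: rho = 2·(40.45·1000)/((30.488/1000)/(0.6053·0.0056))² = 1000 kg/m³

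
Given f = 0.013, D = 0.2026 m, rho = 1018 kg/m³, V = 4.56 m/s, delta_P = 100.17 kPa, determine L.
Formula: \Delta P = f \frac{L}{D} \frac{\rho V^2}{2}
Substituting knowns: 100.17 = 0.013·(L/0.2026)·0.5·1018·4.56²/1000
Solving for L: L = (100.17·1000)·0.2026/(0.013·0.5·1018·4.56²) = 147.5 m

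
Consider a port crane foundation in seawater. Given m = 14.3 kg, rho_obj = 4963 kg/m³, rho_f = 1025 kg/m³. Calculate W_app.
Formula: W_{app} = mg\left(1 - \frac{\rho_f}{\rho_{obj}}\right)
W_app = 14.3·9.81·(1 − 1025/4963) = 111.3 N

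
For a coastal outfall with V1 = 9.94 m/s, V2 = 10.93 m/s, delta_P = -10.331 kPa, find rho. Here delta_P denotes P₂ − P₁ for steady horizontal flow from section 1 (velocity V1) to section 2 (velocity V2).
Formula: \Delta P = \frac{1}{2} \rho (V_1^2 - V_2^2)
Substituting knowns: -10.331 = 0.5·rho·(9.94² − 10.93²)/1000
Solving for rho: rho = 2·(-10.331·1000)/(9.94² − 10.93²) = 1000 kg/m³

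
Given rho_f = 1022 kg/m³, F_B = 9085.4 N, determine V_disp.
Formula: F_B = \rho_f g V_{disp}
Substituting knowns: 9085.4 = 1022·9.81·V_disp
Solving for V_disp: V_disp = 9085.4/(1022·9.81) = 0.9062 m³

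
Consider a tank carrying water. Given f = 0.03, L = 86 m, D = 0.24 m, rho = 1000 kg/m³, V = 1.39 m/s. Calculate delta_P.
Formula: \Delta P = f \frac{L}{D} \frac{\rho V^2}{2}
delta_P = 0.03·(86/0.24)·0.5·1000·1.39²/1000 = 10.39 kPa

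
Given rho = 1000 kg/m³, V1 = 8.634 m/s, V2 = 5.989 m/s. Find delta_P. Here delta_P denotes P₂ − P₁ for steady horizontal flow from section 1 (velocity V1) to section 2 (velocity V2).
Formula: \Delta P = \frac{1}{2} \rho (V_1^2 - V_2^2)
delta_P = 0.5·1000·(8.634² − 5.989²)/1000 = 19.34 kPa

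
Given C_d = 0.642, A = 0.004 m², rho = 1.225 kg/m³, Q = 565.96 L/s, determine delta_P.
Formula: Q = C_d A \sqrt{\frac{2 \Delta P}{\rho}}
Substituting knowns: 565.96 = 0.642·0.004·√(2·(delta_P·1000)/1.225)·1000
Solving for delta_P: delta_P = ((565.96/1000)/(0.642·0.004))²·1.225/2/1000 = 29.75 kPa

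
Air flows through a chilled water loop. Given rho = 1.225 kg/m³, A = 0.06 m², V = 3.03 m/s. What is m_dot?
Formula: \dot{m} = \rho A V
m_dot = 1.225·0.06·3.03 = 0.2227 kg/s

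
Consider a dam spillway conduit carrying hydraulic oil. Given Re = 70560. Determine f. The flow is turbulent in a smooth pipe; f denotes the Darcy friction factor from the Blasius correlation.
Formula: f = \frac{0.316}{Re^{0.25}}
f = 0.316/70560^0.25 = 0.01939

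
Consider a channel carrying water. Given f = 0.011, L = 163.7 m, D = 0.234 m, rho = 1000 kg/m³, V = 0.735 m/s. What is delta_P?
Formula: \Delta P = f \frac{L}{D} \frac{\rho V^2}{2}
delta_P = 0.011·(163.7/0.234)·0.5·1000·0.735²/1000 = 2.079 kPa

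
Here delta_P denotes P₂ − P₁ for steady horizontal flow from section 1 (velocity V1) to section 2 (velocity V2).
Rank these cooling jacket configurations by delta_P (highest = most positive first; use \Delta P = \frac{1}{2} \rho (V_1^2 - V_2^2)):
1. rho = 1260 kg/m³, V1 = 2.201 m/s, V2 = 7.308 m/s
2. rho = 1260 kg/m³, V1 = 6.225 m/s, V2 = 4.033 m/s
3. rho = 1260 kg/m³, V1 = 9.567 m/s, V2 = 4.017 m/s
Case 1: delta_P = -30.59 kPa
Case 2: delta_P = 14.17 kPa
Case 3: delta_P = 47.5 kPa
Ranking (highest first): 3, 2, 1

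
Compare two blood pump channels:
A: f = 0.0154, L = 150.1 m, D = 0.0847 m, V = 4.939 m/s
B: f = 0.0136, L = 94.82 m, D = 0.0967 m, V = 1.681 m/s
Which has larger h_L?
h_L(A) = 33.93 m, h_L(B) = 1.921 m. Answer: A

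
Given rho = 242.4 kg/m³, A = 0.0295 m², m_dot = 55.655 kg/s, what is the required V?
Formula: \dot{m} = \rho A V
Substituting knowns: 55.655 = 242.4·0.0295·V
Solving for V: V = 55.655/(242.4·0.0295) = 7.783 m/s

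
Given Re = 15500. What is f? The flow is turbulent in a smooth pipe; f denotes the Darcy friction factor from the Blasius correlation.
Formula: f = \frac{0.316}{Re^{0.25}}
f = 0.316/15500^0.25 = 0.02832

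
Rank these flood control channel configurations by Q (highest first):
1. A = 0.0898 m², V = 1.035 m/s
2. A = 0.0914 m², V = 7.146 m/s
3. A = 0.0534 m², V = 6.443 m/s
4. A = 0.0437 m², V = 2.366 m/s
Case 1: Q = 92.94 L/s
Case 2: Q = 653.1 L/s
Case 3: Q = 344.1 L/s
Case 4: Q = 103.4 L/s
Ranking (highest first): 2, 3, 4, 1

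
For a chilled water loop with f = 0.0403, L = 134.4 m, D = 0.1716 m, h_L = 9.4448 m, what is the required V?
Formula: h_L = f \frac{L}{D} \frac{V^2}{2g}
Substituting knowns: 9.4448 = 0.0403·(134.4/0.1716)·V²/(2·9.81)
Solving for V: V = √(9.4448·2·9.81/(0.0403·(134.4/0.1716))) = 2.423 m/s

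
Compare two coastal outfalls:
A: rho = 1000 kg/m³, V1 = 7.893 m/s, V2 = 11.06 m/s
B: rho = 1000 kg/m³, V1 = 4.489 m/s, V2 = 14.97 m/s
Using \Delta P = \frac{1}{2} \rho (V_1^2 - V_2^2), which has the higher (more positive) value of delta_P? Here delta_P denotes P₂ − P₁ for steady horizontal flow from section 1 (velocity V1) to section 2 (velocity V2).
delta_P(A) = -30.01 kPa, delta_P(B) = -102 kPa. Answer: A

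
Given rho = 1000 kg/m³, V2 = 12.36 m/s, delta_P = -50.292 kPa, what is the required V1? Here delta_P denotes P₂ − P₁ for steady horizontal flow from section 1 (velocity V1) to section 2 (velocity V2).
Formula: \Delta P = \frac{1}{2} \rho (V_1^2 - V_2^2)
Substituting knowns: -50.292 = 0.5·1000·(V1² − 12.36²)/1000
Solving for V1: V1 = √(12.36² + 2·(-50.292·1000)/1000) = 7.224 m/s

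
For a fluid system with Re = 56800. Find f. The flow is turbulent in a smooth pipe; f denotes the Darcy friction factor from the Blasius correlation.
Formula: f = \frac{0.316}{Re^{0.25}}
f = 0.316/56800^0.25 = 0.02047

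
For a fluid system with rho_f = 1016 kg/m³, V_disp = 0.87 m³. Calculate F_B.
Formula: F_B = \rho_f g V_{disp}
F_B = 1016·9.81·0.87 = 8671 N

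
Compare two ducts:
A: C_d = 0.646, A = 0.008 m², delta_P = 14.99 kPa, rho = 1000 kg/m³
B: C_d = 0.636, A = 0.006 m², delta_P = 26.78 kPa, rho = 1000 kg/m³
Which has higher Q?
Q(A) = 28.3 L/s, Q(B) = 27.93 L/s. Answer: A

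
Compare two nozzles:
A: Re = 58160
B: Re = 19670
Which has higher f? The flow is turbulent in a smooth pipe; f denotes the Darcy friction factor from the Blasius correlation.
f(A) = 0.02035, f(B) = 0.02668. Answer: B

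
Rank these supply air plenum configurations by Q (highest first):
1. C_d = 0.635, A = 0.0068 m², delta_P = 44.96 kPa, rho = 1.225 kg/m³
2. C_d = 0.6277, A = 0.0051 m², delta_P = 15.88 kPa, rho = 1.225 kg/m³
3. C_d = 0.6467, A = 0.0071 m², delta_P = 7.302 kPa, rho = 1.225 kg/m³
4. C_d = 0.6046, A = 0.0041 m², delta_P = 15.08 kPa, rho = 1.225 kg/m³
Case 1: Q = 1170 L/s
Case 2: Q = 515.5 L/s
Case 3: Q = 501.3 L/s
Case 4: Q = 389 L/s
Ranking (highest first): 1, 2, 3, 4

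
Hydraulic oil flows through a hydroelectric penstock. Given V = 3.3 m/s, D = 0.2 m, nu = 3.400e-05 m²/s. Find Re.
Formula: Re = \frac{V D}{\nu}
Re = 3.3·0.2/3.400e-05 = 19412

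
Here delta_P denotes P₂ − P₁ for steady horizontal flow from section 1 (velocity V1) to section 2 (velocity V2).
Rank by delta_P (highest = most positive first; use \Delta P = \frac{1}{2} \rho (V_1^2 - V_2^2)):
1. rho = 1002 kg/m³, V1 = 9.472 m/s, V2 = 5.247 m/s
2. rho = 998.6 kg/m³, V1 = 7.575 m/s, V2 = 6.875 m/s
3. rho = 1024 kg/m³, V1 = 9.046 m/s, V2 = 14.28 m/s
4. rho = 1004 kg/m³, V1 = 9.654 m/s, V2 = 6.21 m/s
Case 1: delta_P = 31.16 kPa
Case 2: delta_P = 5.05 kPa
Case 3: delta_P = -62.51 kPa
Case 4: delta_P = 27.43 kPa
Ranking (highest first): 1, 4, 2, 3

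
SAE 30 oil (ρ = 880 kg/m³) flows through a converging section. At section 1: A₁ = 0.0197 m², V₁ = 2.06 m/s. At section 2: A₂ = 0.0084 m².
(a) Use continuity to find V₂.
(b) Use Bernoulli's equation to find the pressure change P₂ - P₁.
(a) Continuity: A₁V₁=A₂V₂ -> V₂=A₁V₁/A₂=0.0197*2.06/0.0084=4.83 m/s
(b) Bernoulli: P₂-P₁=0.5*rho*(V₁^2-V₂^2)/1000=0.5*880*(2.06^2-4.83^2)/1000=-8.398 kPa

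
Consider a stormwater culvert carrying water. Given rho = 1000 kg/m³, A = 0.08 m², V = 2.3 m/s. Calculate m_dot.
Formula: \dot{m} = \rho A V
m_dot = 1000·0.08·2.3 = 184 kg/s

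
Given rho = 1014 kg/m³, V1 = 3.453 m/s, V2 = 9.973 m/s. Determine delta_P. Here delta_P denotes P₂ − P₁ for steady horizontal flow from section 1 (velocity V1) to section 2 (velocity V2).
Formula: \Delta P = \frac{1}{2} \rho (V_1^2 - V_2^2)
delta_P = 0.5·1014·(3.453² − 9.973²)/1000 = -44.38 kPa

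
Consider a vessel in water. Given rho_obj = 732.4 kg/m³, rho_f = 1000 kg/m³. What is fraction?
Formula: f_{sub} = \frac{\rho_{obj}}{\rho_f}
fraction = 732.4/1000 = 0.7324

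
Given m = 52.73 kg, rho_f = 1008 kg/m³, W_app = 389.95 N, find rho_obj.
Formula: W_{app} = mg\left(1 - \frac{\rho_f}{\rho_{obj}}\right)
Substituting knowns: 389.95 = 52.73·9.81·(1 − 1008/rho_obj)
Solving for rho_obj: rho_obj = 1008/(1 − 389.95/(52.73·9.81)) = 4095 kg/m³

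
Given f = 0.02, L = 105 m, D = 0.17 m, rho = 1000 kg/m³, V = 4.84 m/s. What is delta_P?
Formula: \Delta P = f \frac{L}{D} \frac{\rho V^2}{2}
delta_P = 0.02·(105/0.17)·0.5·1000·4.84²/1000 = 144.7 kPa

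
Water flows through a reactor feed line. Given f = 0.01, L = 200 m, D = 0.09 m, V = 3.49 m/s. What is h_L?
Formula: h_L = f \frac{L}{D} \frac{V^2}{2g}
h_L = 0.01·(200/0.09)·3.49²/(2·9.81) = 13.8 m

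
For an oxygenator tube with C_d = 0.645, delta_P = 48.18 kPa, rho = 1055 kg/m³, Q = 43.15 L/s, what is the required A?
Formula: Q = C_d A \sqrt{\frac{2 \Delta P}{\rho}}
Substituting knowns: 43.15 = 0.645·A·√(2·(48.18·1000)/1055)·1000
Solving for A: A = (43.15/1000)/(0.645·√(2·(48.18·1000)/1055)) = 0.007 m²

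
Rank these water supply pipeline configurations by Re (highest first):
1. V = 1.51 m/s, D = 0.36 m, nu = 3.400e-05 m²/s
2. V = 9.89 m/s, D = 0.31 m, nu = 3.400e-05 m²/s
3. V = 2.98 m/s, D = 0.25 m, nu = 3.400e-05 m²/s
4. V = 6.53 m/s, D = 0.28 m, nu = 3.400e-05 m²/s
Case 1: Re = 15988
Case 2: Re = 90174
Case 3: Re = 21912
Case 4: Re = 53776
Ranking (highest first): 2, 4, 3, 1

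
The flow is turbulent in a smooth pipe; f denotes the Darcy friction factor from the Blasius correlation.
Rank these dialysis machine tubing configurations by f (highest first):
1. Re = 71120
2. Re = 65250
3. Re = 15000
Case 1: f = 0.01935
Case 2: f = 0.01977
Case 3: f = 0.02855
Ranking (highest first): 3, 2, 1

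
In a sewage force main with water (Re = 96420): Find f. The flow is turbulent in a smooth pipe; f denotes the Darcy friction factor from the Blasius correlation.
Formula: f = \frac{0.316}{Re^{0.25}}
f = 0.316/96420^0.25 = 0.01793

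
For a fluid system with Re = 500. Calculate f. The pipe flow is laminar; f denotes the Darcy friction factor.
Formula: f = \frac{64}{Re}
f = 64/500 = 0.128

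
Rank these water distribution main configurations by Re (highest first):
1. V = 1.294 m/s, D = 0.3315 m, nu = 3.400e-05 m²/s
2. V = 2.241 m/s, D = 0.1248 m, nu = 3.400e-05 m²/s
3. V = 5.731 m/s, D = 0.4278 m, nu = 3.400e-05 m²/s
Case 1: Re = 12617
Case 2: Re = 8226
Case 3: Re = 72109
Ranking (highest first): 3, 1, 2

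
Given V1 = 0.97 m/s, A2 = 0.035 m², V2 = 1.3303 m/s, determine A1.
Formula: V_2 = \frac{A_1 V_1}{A_2}
Substituting knowns: 1.3303 = A1·0.97/0.035
Solving for A1: A1 = 1.3303·0.035/0.97 = 0.048 m²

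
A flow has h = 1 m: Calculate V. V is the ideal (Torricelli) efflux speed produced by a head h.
Formula: V = \sqrt{2 g h}
V = √(2·9.81·1) = 4.429 m/s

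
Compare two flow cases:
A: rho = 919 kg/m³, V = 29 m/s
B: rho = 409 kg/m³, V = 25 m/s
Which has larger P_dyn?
P_dyn(A) = 386.4 kPa, P_dyn(B) = 127.8 kPa. Answer: A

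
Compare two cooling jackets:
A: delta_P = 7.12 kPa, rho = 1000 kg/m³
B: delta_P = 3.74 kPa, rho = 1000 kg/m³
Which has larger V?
V(A) = 3.774 m/s, V(B) = 2.735 m/s. Answer: A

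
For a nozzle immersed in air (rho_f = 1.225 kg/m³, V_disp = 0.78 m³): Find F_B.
Formula: F_B = \rho_f g V_{disp}
F_B = 1.225·9.81·0.78 = 9.373 N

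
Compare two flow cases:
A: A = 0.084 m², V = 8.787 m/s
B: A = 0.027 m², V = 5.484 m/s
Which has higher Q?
Q(A) = 738.1 L/s, Q(B) = 148.1 L/s. Answer: A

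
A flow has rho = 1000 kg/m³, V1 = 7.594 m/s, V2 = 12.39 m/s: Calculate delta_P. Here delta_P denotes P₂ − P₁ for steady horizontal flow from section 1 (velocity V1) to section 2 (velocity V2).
Formula: \Delta P = \frac{1}{2} \rho (V_1^2 - V_2^2)
delta_P = 0.5·1000·(7.594² − 12.39²)/1000 = -47.92 kPa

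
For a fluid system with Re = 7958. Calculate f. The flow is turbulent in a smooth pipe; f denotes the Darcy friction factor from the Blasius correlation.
Formula: f = \frac{0.316}{Re^{0.25}}
f = 0.316/7958^0.25 = 0.03346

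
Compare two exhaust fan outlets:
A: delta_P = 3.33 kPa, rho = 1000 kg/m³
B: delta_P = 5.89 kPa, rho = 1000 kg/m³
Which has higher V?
V(A) = 2.581 m/s, V(B) = 3.432 m/s. Answer: B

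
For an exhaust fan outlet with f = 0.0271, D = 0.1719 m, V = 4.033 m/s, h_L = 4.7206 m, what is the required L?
Formula: h_L = f \frac{L}{D} \frac{V^2}{2g}
Substituting knowns: 4.7206 = 0.0271·(L/0.1719)·4.033²/(2·9.81)
Solving for L: L = 4.7206·2·9.81·0.1719/(0.0271·4.033²) = 36.12 m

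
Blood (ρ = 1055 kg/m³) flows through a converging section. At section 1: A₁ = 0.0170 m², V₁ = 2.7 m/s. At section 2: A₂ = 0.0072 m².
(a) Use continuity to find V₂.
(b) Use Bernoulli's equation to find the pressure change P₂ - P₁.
(a) Continuity: A₁V₁=A₂V₂ -> V₂=A₁V₁/A₂=0.0170*2.7/0.0072=6.38 m/s
(b) Bernoulli: P₂-P₁=0.5*rho*(V₁^2-V₂^2)/1000=0.5*1055*(2.7^2-6.38^2)/1000=-17.63 kPa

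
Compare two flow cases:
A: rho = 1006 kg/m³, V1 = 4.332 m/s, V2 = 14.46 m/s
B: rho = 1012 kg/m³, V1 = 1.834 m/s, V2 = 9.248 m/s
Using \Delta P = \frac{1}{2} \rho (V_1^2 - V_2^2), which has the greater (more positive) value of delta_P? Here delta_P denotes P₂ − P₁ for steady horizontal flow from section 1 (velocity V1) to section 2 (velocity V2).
delta_P(A) = -95.73 kPa, delta_P(B) = -41.57 kPa. Answer: B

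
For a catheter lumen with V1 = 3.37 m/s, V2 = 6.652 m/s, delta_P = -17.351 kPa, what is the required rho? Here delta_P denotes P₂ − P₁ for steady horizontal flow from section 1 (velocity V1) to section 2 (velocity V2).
Formula: \Delta P = \frac{1}{2} \rho (V_1^2 - V_2^2)
Substituting knowns: -17.351 = 0.5·rho·(3.37² − 6.652²)/1000
Solving for rho: rho = 2·(-17.351·1000)/(3.37² − 6.652²) = 1055 kg/m³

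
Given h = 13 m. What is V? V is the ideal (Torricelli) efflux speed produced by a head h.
Formula: V = \sqrt{2 g h}
V = √(2·9.81·13) = 15.97 m/s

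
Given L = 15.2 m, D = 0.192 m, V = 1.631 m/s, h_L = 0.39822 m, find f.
Formula: h_L = f \frac{L}{D} \frac{V^2}{2g}
Substituting knowns: 0.39822 = f·(15.2/0.192)·1.631²/(2·9.81)
Solving for f: f = 0.39822·2·9.81/((15.2/0.192)·1.631²) = 0.0371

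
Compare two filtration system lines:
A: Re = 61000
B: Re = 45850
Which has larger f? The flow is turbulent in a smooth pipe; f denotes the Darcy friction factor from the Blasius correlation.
f(A) = 0.02011, f(B) = 0.02159. Answer: B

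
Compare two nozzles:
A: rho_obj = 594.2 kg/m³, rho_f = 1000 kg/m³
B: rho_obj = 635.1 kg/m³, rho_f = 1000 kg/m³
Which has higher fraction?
fraction(A) = 0.5942, fraction(B) = 0.6351. Answer: B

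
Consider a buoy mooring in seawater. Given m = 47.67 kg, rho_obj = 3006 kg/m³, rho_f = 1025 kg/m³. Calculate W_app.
Formula: W_{app} = mg\left(1 - \frac{\rho_f}{\rho_{obj}}\right)
W_app = 47.67·9.81·(1 − 1025/3006) = 308.2 N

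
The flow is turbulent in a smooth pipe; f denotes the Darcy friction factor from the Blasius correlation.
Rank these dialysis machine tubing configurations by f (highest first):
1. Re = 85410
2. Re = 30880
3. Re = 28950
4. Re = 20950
Case 1: f = 0.01848
Case 2: f = 0.02384
Case 3: f = 0.02423
Case 4: f = 0.02627
Ranking (highest first): 4, 3, 2, 1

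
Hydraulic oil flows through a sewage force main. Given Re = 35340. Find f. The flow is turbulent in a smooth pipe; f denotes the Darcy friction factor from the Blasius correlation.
Formula: f = \frac{0.316}{Re^{0.25}}
f = 0.316/35340^0.25 = 0.02305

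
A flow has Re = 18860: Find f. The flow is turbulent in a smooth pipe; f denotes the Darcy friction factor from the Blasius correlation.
Formula: f = \frac{0.316}{Re^{0.25}}
f = 0.316/18860^0.25 = 0.02697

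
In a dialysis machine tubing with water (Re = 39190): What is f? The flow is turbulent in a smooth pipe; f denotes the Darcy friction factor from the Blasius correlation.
Formula: f = \frac{0.316}{Re^{0.25}}
f = 0.316/39190^0.25 = 0.02246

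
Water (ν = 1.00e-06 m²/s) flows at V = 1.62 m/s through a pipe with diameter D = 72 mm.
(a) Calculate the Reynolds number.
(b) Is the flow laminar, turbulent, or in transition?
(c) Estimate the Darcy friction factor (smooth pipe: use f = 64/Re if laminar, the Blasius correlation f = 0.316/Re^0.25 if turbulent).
(a) Re = V·D/ν = 1.62·0.072/1.00e-06 = 116640
(b) Flow regime: turbulent (Re > 4000)
(c) Friction factor: f = 0.316/Re^0.25 = 0.316/116640^0.25 = 0.0171 (Blasius is strictly valid for Re ≲ 1e5; used here as the smooth-pipe estimate the problem specifies)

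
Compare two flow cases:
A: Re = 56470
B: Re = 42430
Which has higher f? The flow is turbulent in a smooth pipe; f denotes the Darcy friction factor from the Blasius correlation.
f(A) = 0.0205, f(B) = 0.02202. Answer: B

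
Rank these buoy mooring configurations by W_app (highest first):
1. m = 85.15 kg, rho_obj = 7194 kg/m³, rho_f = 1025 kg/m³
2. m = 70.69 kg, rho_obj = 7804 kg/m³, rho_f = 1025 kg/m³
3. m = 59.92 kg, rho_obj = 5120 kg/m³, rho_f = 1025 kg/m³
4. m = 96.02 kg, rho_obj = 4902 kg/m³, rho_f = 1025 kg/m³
Case 1: W_app = 716.3 N
Case 2: W_app = 602.4 N
Case 3: W_app = 470.1 N
Case 4: W_app = 745 N
Ranking (highest first): 4, 1, 2, 3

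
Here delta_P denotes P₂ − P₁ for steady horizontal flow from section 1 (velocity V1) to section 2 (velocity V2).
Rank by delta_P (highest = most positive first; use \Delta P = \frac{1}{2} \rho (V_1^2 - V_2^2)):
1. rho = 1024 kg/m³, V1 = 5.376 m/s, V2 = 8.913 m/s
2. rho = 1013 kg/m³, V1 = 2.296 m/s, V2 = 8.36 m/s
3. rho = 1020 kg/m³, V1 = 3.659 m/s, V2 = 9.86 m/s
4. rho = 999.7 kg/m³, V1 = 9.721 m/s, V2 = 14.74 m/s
Case 1: delta_P = -25.88 kPa
Case 2: delta_P = -32.73 kPa
Case 3: delta_P = -42.75 kPa
Case 4: delta_P = -61.37 kPa
Ranking (highest first): 1, 2, 3, 4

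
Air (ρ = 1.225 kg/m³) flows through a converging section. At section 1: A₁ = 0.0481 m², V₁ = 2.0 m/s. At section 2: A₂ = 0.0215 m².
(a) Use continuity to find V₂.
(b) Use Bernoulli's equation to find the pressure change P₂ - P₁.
(a) Continuity: A₁V₁=A₂V₂ -> V₂=A₁V₁/A₂=0.0481*2.0/0.0215=4.47 m/s
(b) Bernoulli: P₂-P₁=0.5*rho*(V₁^2-V₂^2)/1000=0.5*1.225*(2.0^2-4.47^2)/1000=-0.009788 kPa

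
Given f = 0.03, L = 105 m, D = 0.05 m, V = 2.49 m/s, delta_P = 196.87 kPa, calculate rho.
Formula: \Delta P = f \frac{L}{D} \frac{\rho V^2}{2}
Substituting knowns: 196.87 = 0.03·(105/0.05)·0.5·rho·2.49²/1000
Solving for rho: rho = (196.87·1000)/(0.03·(105/0.05)·0.5·2.49²) = 1008 kg/m³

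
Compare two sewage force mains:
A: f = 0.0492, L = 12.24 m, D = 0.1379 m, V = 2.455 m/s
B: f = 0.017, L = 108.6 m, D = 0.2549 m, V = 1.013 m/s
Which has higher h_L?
h_L(A) = 1.341 m, h_L(B) = 0.3788 m. Answer: A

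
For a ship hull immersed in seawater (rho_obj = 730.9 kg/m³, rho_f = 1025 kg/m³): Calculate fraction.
Formula: f_{sub} = \frac{\rho_{obj}}{\rho_f}
fraction = 730.9/1025 = 0.7131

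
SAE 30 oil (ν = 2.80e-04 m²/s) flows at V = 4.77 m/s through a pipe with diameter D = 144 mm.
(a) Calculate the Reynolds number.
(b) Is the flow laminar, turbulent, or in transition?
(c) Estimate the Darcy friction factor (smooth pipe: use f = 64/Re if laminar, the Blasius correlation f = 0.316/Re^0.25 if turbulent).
(a) Re = V·D/ν = 4.77·0.144/2.80e-04 = 2453.1
(b) Flow regime: transition (2300 ≤ Re ≤ 4000)
(c) Friction factor: f ≈ 0.04 (transitional regime, no simple correlation)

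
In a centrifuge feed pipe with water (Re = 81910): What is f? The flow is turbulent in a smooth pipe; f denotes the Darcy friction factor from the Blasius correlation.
Formula: f = \frac{0.316}{Re^{0.25}}
f = 0.316/81910^0.25 = 0.01868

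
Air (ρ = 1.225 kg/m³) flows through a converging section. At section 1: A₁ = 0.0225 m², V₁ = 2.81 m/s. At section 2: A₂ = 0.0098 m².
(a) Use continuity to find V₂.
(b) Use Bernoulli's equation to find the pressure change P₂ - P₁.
(a) Continuity: A₁V₁=A₂V₂ -> V₂=A₁V₁/A₂=0.0225*2.81/0.0098=6.45 m/s
(b) Bernoulli: P₂-P₁=0.5*rho*(V₁^2-V₂^2)/1000=0.5*1.225*(2.81^2-6.45^2)/1000=-0.02065 kPa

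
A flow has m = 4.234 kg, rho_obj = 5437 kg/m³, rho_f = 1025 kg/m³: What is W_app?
Formula: W_{app} = mg\left(1 - \frac{\rho_f}{\rho_{obj}}\right)
W_app = 4.234·9.81·(1 − 1025/5437) = 33.71 N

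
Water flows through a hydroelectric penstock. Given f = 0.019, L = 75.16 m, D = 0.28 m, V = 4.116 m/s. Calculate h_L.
Formula: h_L = f \frac{L}{D} \frac{V^2}{2g}
h_L = 0.019·(75.16/0.28)·4.116²/(2·9.81) = 4.404 m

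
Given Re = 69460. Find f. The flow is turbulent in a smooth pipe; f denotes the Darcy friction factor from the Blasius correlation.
Formula: f = \frac{0.316}{Re^{0.25}}
f = 0.316/69460^0.25 = 0.01946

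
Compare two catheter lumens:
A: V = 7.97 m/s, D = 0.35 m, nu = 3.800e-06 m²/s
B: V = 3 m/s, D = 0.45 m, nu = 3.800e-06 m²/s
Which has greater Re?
Re(A) = 734079, Re(B) = 355263. Answer: A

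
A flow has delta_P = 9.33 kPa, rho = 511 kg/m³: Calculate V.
Formula: V = \sqrt{\frac{2 \Delta P}{\rho}}
V = √(2·(9.33·1000)/511) = 6.043 m/s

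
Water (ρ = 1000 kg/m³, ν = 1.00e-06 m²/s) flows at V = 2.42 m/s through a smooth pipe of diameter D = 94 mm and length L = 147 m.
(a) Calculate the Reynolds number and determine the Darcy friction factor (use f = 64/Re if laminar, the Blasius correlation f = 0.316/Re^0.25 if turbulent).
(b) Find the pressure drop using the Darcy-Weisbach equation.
(a) Re = V·D/ν = 2.42·0.094/1.00e-06 = 227480 → turbulent (Re > 4000); f = 0.316/Re^0.25 = 0.316/227480^0.25 = 0.014469 (Blasius is strictly valid for Re ≲ 1e5; used here as the smooth-pipe estimate the problem specifies)
(b) Darcy-Weisbach: ΔP = f·(L/D)·½ρV²/1000 = 0.014469·(147/0.094)·½·1000·2.42²/1000 = 66.26 kPa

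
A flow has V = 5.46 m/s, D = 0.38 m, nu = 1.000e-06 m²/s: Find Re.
Formula: Re = \frac{V D}{\nu}
Re = 5.46·0.38/1.000e-06 = 2.075e+06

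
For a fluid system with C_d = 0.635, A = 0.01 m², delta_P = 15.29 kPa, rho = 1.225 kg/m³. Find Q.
Formula: Q = C_d A \sqrt{\frac{2 \Delta P}{\rho}}
Q = 0.635·0.01·√(2·(15.29·1000)/1.225)·1000 = 1003 L/s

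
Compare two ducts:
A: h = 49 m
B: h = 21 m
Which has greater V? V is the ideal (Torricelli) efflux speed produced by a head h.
V(A) = 31.01 m/s, V(B) = 20.3 m/s. Answer: A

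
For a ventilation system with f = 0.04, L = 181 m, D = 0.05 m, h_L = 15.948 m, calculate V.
Formula: h_L = f \frac{L}{D} \frac{V^2}{2g}
Substituting knowns: 15.948 = 0.04·(181/0.05)·V²/(2·9.81)
Solving for V: V = √(15.948·2·9.81/(0.04·(181/0.05))) = 1.47 m/s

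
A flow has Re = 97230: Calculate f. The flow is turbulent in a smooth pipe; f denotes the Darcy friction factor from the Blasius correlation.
Formula: f = \frac{0.316}{Re^{0.25}}
f = 0.316/97230^0.25 = 0.0179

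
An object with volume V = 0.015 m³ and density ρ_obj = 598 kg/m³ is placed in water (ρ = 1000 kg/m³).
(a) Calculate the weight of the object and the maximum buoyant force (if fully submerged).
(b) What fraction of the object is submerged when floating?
(a) W=rho_obj*g*V=598*9.81*0.015=88.0 N; F_B(max)=rho*g*V=1000*9.81*0.015=147.2 N
(b) Floating fraction=rho_obj/rho=598/1000=0.598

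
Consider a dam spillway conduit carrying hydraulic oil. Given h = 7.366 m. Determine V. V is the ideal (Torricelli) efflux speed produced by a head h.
Formula: V = \sqrt{2 g h}
V = √(2·9.81·7.366) = 12.02 m/s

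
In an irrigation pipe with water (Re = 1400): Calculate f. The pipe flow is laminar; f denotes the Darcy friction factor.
Formula: f = \frac{64}{Re}
f = 64/1400 = 0.04571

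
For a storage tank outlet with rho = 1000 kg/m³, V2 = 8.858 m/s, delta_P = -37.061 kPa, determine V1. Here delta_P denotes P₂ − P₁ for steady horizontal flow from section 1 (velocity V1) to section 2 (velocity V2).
Formula: \Delta P = \frac{1}{2} \rho (V_1^2 - V_2^2)
Substituting knowns: -37.061 = 0.5·1000·(V1² − 8.858²)/1000
Solving for V1: V1 = √(8.858² + 2·(-37.061·1000)/1000) = 2.084 m/s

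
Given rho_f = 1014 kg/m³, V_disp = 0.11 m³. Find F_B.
Formula: F_B = \rho_f g V_{disp}
F_B = 1014·9.81·0.11 = 1094 N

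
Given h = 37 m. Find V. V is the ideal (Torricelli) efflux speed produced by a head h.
Formula: V = \sqrt{2 g h}
V = √(2·9.81·37) = 26.94 m/s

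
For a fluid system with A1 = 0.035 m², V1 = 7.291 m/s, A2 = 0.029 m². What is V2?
Formula: V_2 = \frac{A_1 V_1}{A_2}
V2 = 0.035·7.291/0.029 = 8.799 m/s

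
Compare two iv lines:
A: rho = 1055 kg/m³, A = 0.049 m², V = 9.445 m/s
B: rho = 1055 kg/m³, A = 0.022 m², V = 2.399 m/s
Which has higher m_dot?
m_dot(A) = 488.3 kg/s, m_dot(B) = 55.68 kg/s. Answer: A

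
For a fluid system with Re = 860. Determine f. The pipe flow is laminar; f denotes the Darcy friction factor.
Formula: f = \frac{64}{Re}
f = 64/860 = 0.07442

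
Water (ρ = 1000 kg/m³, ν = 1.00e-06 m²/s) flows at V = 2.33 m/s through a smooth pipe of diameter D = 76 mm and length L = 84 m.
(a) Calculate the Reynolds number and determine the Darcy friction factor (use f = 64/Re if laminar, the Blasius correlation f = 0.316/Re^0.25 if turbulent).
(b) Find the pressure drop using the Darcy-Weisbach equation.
(a) Re = V·D/ν = 2.33·0.076/1.00e-06 = 177080 → turbulent (Re > 4000); f = 0.316/Re^0.25 = 0.316/177080^0.25 = 0.015404 (Blasius is strictly valid for Re ≲ 1e5; used here as the smooth-pipe estimate the problem specifies)
(b) Darcy-Weisbach: ΔP = f·(L/D)·½ρV²/1000 = 0.015404·(84/0.076)·½·1000·2.33²/1000 = 46.21 kPa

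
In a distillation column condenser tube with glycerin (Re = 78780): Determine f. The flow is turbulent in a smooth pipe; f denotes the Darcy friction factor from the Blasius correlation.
Formula: f = \frac{0.316}{Re^{0.25}}
f = 0.316/78780^0.25 = 0.01886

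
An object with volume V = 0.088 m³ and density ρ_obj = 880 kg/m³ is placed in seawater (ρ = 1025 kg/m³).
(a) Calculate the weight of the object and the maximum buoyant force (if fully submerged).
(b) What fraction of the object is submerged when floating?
(a) W=rho_obj*g*V=880*9.81*0.088=759.7 N; F_B(max)=rho*g*V=1025*9.81*0.088=884.9 N
(b) Floating fraction=rho_obj/rho=880/1025=0.859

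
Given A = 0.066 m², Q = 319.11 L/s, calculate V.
Formula: Q = A V
Substituting knowns: 319.11 = 0.066·V·1000
Solving for V: V = (319.11/1000)/0.066 = 4.835 m/s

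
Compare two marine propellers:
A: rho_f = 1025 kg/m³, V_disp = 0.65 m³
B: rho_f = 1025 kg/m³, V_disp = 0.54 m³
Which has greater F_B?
F_B(A) = 6536 N, F_B(B) = 5430 N. Answer: A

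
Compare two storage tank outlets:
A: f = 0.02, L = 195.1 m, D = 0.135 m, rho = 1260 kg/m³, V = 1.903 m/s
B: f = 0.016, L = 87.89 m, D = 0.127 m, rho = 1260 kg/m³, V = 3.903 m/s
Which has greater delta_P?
delta_P(A) = 65.94 kPa, delta_P(B) = 106.3 kPa. Answer: B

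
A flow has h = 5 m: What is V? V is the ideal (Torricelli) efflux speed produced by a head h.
Formula: V = \sqrt{2 g h}
V = √(2·9.81·5) = 9.905 m/s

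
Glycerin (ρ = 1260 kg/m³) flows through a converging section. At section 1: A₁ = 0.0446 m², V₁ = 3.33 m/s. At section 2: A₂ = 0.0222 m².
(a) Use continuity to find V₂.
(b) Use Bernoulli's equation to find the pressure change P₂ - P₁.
(a) Continuity: A₁V₁=A₂V₂ -> V₂=A₁V₁/A₂=0.0446*3.33/0.0222=6.69 m/s
(b) Bernoulli: P₂-P₁=0.5*rho*(V₁^2-V₂^2)/1000=0.5*1260*(3.33^2-6.69^2)/1000=-21.21 kPa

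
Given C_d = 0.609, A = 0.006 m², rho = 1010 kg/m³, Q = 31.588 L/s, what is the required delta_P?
Formula: Q = C_d A \sqrt{\frac{2 \Delta P}{\rho}}
Substituting knowns: 31.588 = 0.609·0.006·√(2·(delta_P·1000)/1010)·1000
Solving for delta_P: delta_P = ((31.588/1000)/(0.609·0.006))²·1010/2/1000 = 37.74 kPa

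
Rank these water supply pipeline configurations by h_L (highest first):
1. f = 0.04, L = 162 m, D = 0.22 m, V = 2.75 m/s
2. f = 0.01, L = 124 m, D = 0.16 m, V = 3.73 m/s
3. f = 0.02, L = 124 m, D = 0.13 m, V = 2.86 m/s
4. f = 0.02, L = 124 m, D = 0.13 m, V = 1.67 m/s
Case 1: h_L = 11.35 m
Case 2: h_L = 5.496 m
Case 3: h_L = 7.953 m
Case 4: h_L = 2.712 m
Ranking (highest first): 1, 3, 2, 4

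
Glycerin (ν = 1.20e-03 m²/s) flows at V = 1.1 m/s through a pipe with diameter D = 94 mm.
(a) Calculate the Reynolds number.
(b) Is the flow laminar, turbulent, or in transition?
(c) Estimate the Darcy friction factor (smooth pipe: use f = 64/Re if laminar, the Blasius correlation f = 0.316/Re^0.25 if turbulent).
(a) Re = V·D/ν = 1.1·0.094/1.20e-03 = 86.167
(b) Flow regime: laminar (Re < 2300)
(c) Friction factor: f = 64/Re = 64/86.167 = 0.7427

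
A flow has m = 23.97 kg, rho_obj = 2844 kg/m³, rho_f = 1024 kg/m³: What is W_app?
Formula: W_{app} = mg\left(1 - \frac{\rho_f}{\rho_{obj}}\right)
W_app = 23.97·9.81·(1 − 1024/2844) = 150.5 N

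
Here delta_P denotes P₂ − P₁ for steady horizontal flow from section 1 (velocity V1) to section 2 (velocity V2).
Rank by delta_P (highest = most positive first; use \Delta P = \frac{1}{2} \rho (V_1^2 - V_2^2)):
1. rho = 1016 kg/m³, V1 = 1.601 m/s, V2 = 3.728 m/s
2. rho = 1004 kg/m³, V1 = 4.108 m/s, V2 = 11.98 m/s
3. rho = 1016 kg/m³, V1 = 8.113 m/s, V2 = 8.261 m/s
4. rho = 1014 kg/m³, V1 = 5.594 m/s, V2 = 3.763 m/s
Case 1: delta_P = -5.758 kPa
Case 2: delta_P = -63.58 kPa
Case 3: delta_P = -1.231 kPa
Case 4: delta_P = 8.686 kPa
Ranking (highest first): 4, 3, 1, 2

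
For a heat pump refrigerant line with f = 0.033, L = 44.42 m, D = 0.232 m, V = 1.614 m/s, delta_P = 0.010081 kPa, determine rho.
Formula: \Delta P = f \frac{L}{D} \frac{\rho V^2}{2}
Substituting knowns: 0.010081 = 0.033·(44.42/0.232)·0.5·rho·1.614²/1000
Solving for rho: rho = (0.010081·1000)/(0.033·(44.42/0.232)·0.5·1.614²) = 1.225 kg/m³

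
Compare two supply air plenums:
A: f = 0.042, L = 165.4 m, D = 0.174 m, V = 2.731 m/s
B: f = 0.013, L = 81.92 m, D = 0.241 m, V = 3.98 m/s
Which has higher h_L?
h_L(A) = 15.18 m, h_L(B) = 3.568 m. Answer: A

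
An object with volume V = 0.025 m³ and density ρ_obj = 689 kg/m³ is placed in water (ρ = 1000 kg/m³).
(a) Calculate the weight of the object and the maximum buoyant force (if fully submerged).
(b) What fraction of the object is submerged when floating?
(a) W=rho_obj*g*V=689*9.81*0.025=169.0 N; F_B(max)=rho*g*V=1000*9.81*0.025=245.2 N
(b) Floating fraction=rho_obj/rho=689/1000=0.689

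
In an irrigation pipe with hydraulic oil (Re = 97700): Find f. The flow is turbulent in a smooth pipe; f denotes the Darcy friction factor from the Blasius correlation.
Formula: f = \frac{0.316}{Re^{0.25}}
f = 0.316/97700^0.25 = 0.01787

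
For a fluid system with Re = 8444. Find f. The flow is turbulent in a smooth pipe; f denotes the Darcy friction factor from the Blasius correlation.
Formula: f = \frac{0.316}{Re^{0.25}}
f = 0.316/8444^0.25 = 0.03296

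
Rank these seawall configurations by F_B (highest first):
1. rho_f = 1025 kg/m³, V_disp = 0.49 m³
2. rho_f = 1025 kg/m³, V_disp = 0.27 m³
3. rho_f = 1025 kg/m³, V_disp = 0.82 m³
Case 1: F_B = 4927 N
Case 2: F_B = 2715 N
Case 3: F_B = 8245 N
Ranking (highest first): 3, 1, 2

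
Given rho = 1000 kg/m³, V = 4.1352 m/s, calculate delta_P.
Formula: V = \sqrt{\frac{2 \Delta P}{\rho}}
Substituting knowns: 4.1352 = √(2·(delta_P·1000)/1000)
Solving for delta_P: delta_P = 4.1352²·1000/2/1000 = 8.55 kPa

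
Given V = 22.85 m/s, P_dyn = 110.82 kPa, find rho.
Formula: P_{dyn} = \frac{1}{2} \rho V^2
Substituting knowns: 110.82 = 0.5·rho·22.85²/1000
Solving for rho: rho = 2·(110.82·1000)/22.85² = 424.5 kg/m³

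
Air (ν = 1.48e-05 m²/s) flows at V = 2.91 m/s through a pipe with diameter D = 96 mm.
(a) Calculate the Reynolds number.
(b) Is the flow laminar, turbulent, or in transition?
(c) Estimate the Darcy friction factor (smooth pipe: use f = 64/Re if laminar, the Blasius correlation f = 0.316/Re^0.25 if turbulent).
(a) Re = V·D/ν = 2.91·0.096/1.48e-05 = 18876
(b) Flow regime: turbulent (Re > 4000)
(c) Friction factor: f = 0.316/Re^0.25 = 0.316/18876^0.25 = 0.02696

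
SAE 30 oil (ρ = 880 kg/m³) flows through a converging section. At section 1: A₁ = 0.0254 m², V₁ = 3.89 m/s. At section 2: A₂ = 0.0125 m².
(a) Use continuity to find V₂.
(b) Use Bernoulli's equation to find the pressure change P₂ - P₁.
(a) Continuity: A₁V₁=A₂V₂ -> V₂=A₁V₁/A₂=0.0254*3.89/0.0125=7.90 m/s
(b) Bernoulli: P₂-P₁=0.5*rho*(V₁^2-V₂^2)/1000=0.5*880*(3.89^2-7.90^2)/1000=-20.8 kPa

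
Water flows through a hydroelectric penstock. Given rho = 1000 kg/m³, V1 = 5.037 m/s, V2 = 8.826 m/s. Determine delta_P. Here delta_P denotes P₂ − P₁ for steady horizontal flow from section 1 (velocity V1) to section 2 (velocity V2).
Formula: \Delta P = \frac{1}{2} \rho (V_1^2 - V_2^2)
delta_P = 0.5·1000·(5.037² − 8.826²)/1000 = -26.26 kPa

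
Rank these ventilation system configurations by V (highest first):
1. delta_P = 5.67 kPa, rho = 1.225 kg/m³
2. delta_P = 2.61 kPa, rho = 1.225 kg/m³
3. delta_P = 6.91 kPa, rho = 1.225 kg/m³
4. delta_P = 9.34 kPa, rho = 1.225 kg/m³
Case 1: V = 96.21 m/s
Case 2: V = 65.28 m/s
Case 3: V = 106.2 m/s
Case 4: V = 123.5 m/s
Ranking (highest first): 4, 3, 1, 2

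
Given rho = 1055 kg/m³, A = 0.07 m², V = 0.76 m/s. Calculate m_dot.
Formula: \dot{m} = \rho A V
m_dot = 1055·0.07·0.76 = 56.13 kg/s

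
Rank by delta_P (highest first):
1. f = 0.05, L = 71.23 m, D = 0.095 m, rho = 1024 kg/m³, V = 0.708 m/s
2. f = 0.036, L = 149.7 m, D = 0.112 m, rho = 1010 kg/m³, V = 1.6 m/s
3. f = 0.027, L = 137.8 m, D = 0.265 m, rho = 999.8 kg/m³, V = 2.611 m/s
Case 1: delta_P = 9.622 kPa
Case 2: delta_P = 62.21 kPa
Case 3: delta_P = 47.85 kPa
Ranking (highest first): 2, 3, 1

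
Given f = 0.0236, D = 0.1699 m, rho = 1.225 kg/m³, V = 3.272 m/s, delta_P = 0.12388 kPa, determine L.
Formula: \Delta P = f \frac{L}{D} \frac{\rho V^2}{2}
Substituting knowns: 0.12388 = 0.0236·(L/0.1699)·0.5·1.225·3.272²/1000
Solving for L: L = (0.12388·1000)·0.1699/(0.0236·0.5·1.225·3.272²) = 136 m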